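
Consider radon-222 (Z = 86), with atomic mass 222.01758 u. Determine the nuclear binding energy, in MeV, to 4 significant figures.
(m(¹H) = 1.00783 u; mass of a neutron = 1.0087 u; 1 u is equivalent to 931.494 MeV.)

1713 MeV

Z = 86, so N = A − Z = 222 − 86 = 136.
Mass of separated nucleons = 86(1.00783) + 136(1.0087) = 86.67338 + 137.1832 = 223.85658 u
The mass defect is 223.85658 − 222.01758 = 1.83900 u.
Converting to energy: 1.83900 u × 931.494 MeV/u = 1713.02 MeV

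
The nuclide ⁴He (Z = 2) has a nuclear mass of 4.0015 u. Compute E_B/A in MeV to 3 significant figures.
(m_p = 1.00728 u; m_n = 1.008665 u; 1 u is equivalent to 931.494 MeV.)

7.08 MeV/nucleon

The nucleus contains 2 protons and 4 − 2 = 2 neutrons.
Total constituent mass: 2 × 1.00728 + 2 × 1.008665 = 4.031890 u
Δm = 4.031890 − 4.0015 = 0.030390 u
Converting to energy: 0.030390 u × 931.494 MeV/u = 28.3081 MeV
BE/A = 28.3081 MeV / 4 = 7.077 MeV/nucleon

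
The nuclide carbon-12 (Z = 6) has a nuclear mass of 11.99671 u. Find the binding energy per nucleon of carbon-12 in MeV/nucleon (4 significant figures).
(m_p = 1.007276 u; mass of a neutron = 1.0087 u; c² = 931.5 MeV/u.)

The nucleus contains 6 protons and 12 − 6 = 6 neutrons.
Σm = 6·m_p + 6·m_n = 6.043656 + 6.0522 = 12.095856 u
The mass defect is 12.095856 − 11.99671 = 0.099146 u.
Converting to energy: 0.099146 u × 931.5 MeV/u = 92.3545 MeV
Per nucleon: 92.3545 / 12 = 7.696 MeV

7.696 MeV/nucleon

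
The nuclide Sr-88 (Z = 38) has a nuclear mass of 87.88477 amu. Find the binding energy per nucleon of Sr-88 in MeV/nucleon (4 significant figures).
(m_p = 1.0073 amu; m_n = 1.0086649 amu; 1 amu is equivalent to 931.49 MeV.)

Z = 38, so N = A − Z = 88 − 38 = 50.
Σm = 38·m_p + 50·m_n = 38.2774 + 50.4332450 = 88.7106450 amu
Δm = 88.7106450 − 87.88477 = 0.8258750 amu
E_B = 0.8258750 × 931.49 = 769.294 MeV
BE/A = 769.294 MeV / 88 = 8.742 MeV/nucleon

8.742 MeV/nucleon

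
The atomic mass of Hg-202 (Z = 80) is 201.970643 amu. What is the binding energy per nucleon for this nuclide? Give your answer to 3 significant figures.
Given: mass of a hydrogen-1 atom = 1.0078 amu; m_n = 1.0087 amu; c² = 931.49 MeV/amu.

7.91 MeV/nucleon

The nucleus contains 80 protons and 202 − 80 = 122 neutrons.
Mass of separated nucleons = 80(1.0078) + 122(1.0087) = 80.6240 + 123.0614 = 203.6854 amu
The mass defect is 203.6854 − 201.970643 = 1.714757 amu.
E_B = 1.714757 × 931.49 = 1597.28 MeV
BE/A = 1597.28 MeV / 202 = 7.907 MeV/nucleon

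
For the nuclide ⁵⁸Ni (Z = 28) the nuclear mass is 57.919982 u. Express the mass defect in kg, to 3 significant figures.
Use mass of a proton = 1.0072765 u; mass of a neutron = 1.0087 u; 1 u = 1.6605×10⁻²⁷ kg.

9.05e-28 kg

Z = 28, so N = A − Z = 58 − 28 = 30.
Total constituent mass: 28 × 1.0072765 + 30 × 1.0087 = 58.4647420 u
Δm = 58.4647420 − 57.919982 = 0.5447600 u
In SI units: 0.5447600 u × 1.6605×10⁻²⁷ kg/u = 9.0457e-28 kg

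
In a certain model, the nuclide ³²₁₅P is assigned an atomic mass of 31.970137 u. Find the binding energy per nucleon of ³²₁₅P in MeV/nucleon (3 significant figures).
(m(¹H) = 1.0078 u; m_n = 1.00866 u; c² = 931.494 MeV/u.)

Z = 15, so N = A − Z = 32 − 15 = 17.
Mass of separated nucleons = 15(1.0078) + 17(1.00866) = 15.1170 + 17.14722 = 32.26422 u
The mass defect is 32.26422 − 31.970137 = 0.294083 u.
Binding energy = Δm·c² = 0.294083 × 931.494 MeV/u = 273.937 MeV
Per nucleon: 273.937 / 32 = 8.561 MeV

8.56 MeV/nucleon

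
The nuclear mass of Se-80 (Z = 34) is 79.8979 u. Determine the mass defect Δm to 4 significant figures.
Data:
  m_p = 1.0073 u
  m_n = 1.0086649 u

The nucleus contains 34 protons and 80 − 34 = 46 neutrons.
Total constituent mass: 34 × 1.0073 + 46 × 1.0086649 = 80.6467854 u
Δm = 80.6467854 − 79.8979 = 0.7488854 u

0.7489 u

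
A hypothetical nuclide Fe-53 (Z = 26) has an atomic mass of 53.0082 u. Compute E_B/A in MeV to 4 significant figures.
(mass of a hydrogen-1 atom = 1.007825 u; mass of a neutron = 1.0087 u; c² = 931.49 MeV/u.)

Σm = 26·m(¹H) + 27·m_n = 26.203450 + 27.2349 = 53.438350 u
Δm = 53.438350 − 53.0082 = 0.430150 u
Converting to energy: 0.430150 u × 931.49 MeV/u = 400.680 MeV
Per nucleon: 400.680 / 53 = 7.560 MeV

7.560 MeV/nucleon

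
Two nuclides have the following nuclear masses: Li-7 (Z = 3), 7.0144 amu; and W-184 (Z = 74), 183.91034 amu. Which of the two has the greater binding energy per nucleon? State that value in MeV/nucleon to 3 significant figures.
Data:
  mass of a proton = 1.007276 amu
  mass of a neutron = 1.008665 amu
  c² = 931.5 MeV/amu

W-184; 8.00 MeV/nucleon

Li-7: Σm = 3(1.007276) + 4(1.008665) = 7.056488 amu; Δm = 0.042088 amu; E_B = 39.205 MeV; E_B/A = 5.601 MeV
W-184: Σm = 74(1.007276) + 110(1.008665) = 185.491574 amu; Δm = 1.581234 amu; E_B = 1472.9195 MeV; E_B/A = 8.004997 MeV
W-184 has the higher binding energy per nucleon, so it is the more tightly bound nucleus.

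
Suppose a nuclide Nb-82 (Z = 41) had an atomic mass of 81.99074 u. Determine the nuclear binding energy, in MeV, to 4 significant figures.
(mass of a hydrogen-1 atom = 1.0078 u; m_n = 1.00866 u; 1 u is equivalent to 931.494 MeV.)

637.3 MeV

Mass of separated nucleons = 41(1.0078) + 41(1.00866) = 41.3198 + 41.35506 = 82.67486 u
Δm = 82.67486 − 81.99074 = 0.68412 u
Converting to energy: 0.68412 u × 931.494 MeV/u = 637.254 MeV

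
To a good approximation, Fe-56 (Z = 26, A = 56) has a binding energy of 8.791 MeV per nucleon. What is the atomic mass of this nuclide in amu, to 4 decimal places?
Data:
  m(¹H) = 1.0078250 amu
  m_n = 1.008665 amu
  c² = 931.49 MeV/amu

55.9349 amu

Total binding energy = 56 × 8.791 = 492.296 MeV
Mass defect = 492.296 MeV / (931.49 MeV/amu) = 0.528504 amu
Constituent mass = 26(1.0078250) + 30(1.008665) = 56.4634000 amu
Atomic mass = 56.4634000 − 0.528504 = 55.9348960 amu ≈ 55.9349 amu (to 4 decimal places)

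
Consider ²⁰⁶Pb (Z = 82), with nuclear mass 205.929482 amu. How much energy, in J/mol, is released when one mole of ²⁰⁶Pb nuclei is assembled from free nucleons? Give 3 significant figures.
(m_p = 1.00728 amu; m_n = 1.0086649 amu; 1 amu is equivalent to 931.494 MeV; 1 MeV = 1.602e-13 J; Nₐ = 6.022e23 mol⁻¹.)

1.57e+14 J/mol

Σm = 82·m_p + 124·m_n = 82.59696 + 125.0744476 = 207.6714076 amu
Δm = 207.6714076 − 205.929482 = 1.7419256 amu
Binding energy = Δm·c² = 1.7419256 × 931.494 MeV/amu = 1622.59 MeV
Per nucleus in joules: 1622.59 MeV × 1.602e-13 J/MeV = 2.5994e-10 J
Per mole: 2.5994e-10 J × 6.022e23 mol⁻¹ = 1.5654e+14 J/mol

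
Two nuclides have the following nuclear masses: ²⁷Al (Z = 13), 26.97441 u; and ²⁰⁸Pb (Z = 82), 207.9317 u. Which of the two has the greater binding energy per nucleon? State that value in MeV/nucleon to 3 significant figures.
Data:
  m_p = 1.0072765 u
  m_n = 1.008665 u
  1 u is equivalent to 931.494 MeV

²⁷Al; 8.33 MeV/nucleon

²⁷Al: Σm = 13(1.0072765) + 14(1.008665) = 27.2159045 u; Δm = 0.2414945 u; E_B = 224.951 MeV; E_B/A = 8.332 MeV
²⁰⁸Pb: Σm = 82(1.0072765) + 126(1.008665) = 209.6884630 u; Δm = 1.7567630 u; E_B = 1636.4 MeV; E_B/A = 7.867 MeV
²⁷Al has the higher binding energy per nucleon, so it is the more tightly bound nucleus.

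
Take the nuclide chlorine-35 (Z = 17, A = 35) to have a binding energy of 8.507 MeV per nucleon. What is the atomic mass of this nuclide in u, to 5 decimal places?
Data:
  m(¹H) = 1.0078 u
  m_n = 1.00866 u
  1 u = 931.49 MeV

34.96884 u

Total binding energy = 35 × 8.507 = 297.745 MeV
Mass defect = 297.745 MeV / (931.49 MeV/u) = 0.3196438 u
Constituent mass = 17(1.0078) + 18(1.00866) = 35.28848 u
Atomic mass = 35.28848 − 0.3196438 = 34.9688362 u ≈ 34.96884 u (to 5 decimal places)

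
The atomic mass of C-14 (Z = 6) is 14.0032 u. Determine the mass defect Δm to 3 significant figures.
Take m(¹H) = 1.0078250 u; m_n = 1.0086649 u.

0.113 u

Total constituent mass: 6 × 1.0078250 + 8 × 1.0086649 = 14.1162692 u
The mass defect is 14.1162692 − 14.0032 = 0.1130692 u.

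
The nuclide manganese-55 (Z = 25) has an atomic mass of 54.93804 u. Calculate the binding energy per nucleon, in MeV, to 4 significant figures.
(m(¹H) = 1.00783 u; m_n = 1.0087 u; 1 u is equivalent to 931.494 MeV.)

8.785 MeV/nucleon

Mass of separated nucleons = 25(1.00783) + 30(1.0087) = 25.19575 + 30.2610 = 55.45675 u
Mass defect Δm = 55.45675 − 54.93804 = 0.51871 u
E_B = 0.51871 × 931.494 = 483.175 MeV
Per nucleon: 483.175 / 55 = 8.785 MeV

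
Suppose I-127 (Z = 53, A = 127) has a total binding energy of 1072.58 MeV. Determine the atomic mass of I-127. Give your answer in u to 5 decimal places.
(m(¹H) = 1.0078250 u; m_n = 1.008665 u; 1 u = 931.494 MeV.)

Mass defect = 1072.58 MeV / (931.494 MeV/u) = 1.1514621 u
Constituent mass = 53(1.0078250) + 74(1.008665) = 128.0559350 u
Atomic mass = 128.0559350 − 1.1514621 = 126.9044729 u ≈ 126.90447 u (to 5 decimal places)

126.90447 u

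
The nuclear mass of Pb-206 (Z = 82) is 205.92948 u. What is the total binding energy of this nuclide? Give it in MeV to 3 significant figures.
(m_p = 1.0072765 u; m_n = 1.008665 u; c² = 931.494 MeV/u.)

With 82 protons and 124 neutrons (A = 206):
Total constituent mass: 82 × 1.0072765 + 124 × 1.008665 = 207.6711330 u
Mass defect Δm = 207.6711330 − 205.92948 = 1.7416530 u
Binding energy = Δm·c² = 1.7416530 × 931.494 MeV/u = 1622.34 MeV

1620 MeV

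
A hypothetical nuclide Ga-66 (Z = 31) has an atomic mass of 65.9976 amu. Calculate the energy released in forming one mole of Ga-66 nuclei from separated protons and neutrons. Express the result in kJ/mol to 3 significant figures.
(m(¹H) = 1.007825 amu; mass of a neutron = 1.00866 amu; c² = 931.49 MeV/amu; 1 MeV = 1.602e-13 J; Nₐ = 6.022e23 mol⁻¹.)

4.93e+10 kJ/mol

With 31 protons and 35 neutrons (A = 66):
Mass of separated nucleons = 31(1.007825) + 35(1.00866) = 31.242575 + 35.30310 = 66.545675 amu
Δm = 66.545675 − 65.9976 = 0.548075 amu
Converting to energy: 0.548075 amu × 931.49 MeV/amu = 510.526 MeV
Per nucleus in joules: 510.526 MeV × 1.602e-13 J/MeV = 8.1786e-11 J
Per mole: 8.1786e-11 J × 6.022e23 mol⁻¹ = 4.9252e+13 J/mol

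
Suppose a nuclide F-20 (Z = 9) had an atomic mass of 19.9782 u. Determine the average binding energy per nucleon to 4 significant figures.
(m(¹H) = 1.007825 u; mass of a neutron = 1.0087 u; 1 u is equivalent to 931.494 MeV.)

Total constituent mass: 9 × 1.007825 + 11 × 1.0087 = 20.166125 u
The mass defect is 20.166125 − 19.9782 = 0.187925 u.
Converting to energy: 0.187925 u × 931.494 MeV/u = 175.051 MeV
Per nucleon: 175.051 / 20 = 8.753 MeV

8.753 MeV/nucleon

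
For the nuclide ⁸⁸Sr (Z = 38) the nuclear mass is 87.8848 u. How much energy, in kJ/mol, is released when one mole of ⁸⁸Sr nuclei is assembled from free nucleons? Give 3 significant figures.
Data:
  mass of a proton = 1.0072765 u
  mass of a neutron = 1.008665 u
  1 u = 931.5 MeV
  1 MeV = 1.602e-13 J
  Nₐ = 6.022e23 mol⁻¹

7.41e+10 kJ/mol

Mass of separated nucleons = 38(1.0072765) + 50(1.008665) = 38.2765070 + 50.433250 = 88.7097570 u
Δm = 88.7097570 − 87.8848 = 0.8249570 u
Binding energy = Δm·c² = 0.8249570 × 931.5 MeV/u = 768.447 MeV
Per nucleus in joules: 768.447 MeV × 1.602e-13 J/MeV = 1.2311e-10 J
Per mole: 1.2311e-10 J × 6.022e23 mol⁻¹ = 7.4137e+13 J/mol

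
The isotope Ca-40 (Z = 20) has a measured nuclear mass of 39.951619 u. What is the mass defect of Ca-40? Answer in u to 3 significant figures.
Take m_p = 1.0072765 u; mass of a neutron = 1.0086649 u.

0.367 u

Z = 20, so N = A − Z = 40 − 20 = 20.
Total constituent mass: 20 × 1.0072765 + 20 × 1.0086649 = 40.3188280 u
Δm = 40.3188280 − 39.951619 = 0.3672090 u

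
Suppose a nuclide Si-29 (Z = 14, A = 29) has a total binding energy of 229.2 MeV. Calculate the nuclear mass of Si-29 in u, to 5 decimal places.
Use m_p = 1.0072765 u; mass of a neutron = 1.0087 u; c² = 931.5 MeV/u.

28.98632 u

Mass defect = 229.2 MeV / (931.5 MeV/u) = 0.2460548 u
Constituent mass = 14(1.0072765) + 15(1.0087) = 29.2323710 u
Nuclear mass = 29.2323710 − 0.2460548 = 28.9863162 u ≈ 28.98632 u (to 5 decimal places)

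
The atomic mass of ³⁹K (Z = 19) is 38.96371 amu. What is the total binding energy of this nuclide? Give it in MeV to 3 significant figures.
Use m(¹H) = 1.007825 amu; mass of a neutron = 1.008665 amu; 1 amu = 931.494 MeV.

Σm = 19·m(¹H) + 20·m_n = 19.148675 + 20.173300 = 39.321975 amu
Mass defect Δm = 39.321975 − 38.96371 = 0.358265 amu
E_B = 0.358265 × 931.494 = 333.722 MeV

334 MeV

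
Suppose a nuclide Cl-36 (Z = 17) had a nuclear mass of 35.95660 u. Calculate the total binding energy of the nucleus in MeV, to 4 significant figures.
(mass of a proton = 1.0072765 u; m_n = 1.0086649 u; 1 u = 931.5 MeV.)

309.0 MeV

Σm = 17·m_p + 19·m_n = 17.1237005 + 19.1646331 = 36.2883336 u
Δm = 36.2883336 − 35.95660 = 0.3317336 u
Binding energy = Δm·c² = 0.3317336 × 931.5 MeV/u = 309.010 MeV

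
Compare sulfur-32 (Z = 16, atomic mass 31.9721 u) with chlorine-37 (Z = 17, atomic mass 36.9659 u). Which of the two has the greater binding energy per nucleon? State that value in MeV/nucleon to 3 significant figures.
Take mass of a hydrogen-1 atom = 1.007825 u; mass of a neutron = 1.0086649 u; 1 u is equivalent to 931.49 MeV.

sulfur-32: Σm = 16(1.007825) + 16(1.0086649) = 32.2638384 u; Δm = 0.2917384 u; E_B = 271.75 MeV; E_B/A = 8.492 MeV
chlorine-37: Σm = 17(1.007825) + 20(1.0086649) = 37.3063230 u; Δm = 0.3404230 u; E_B = 317.10 MeV; E_B/A = 8.570 MeV
chlorine-37 has the higher binding energy per nucleon, so it is the more tightly bound nucleus.

chlorine-37; 8.57 MeV/nucleon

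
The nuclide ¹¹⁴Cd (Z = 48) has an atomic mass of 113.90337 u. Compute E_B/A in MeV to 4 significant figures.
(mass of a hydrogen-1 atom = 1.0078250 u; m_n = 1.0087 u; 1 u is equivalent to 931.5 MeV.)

Z = 48, so N = A − Z = 114 − 48 = 66.
Total constituent mass: 48 × 1.0078250 + 66 × 1.0087 = 114.9498000 u
The mass defect is 114.9498000 − 113.90337 = 1.0464300 u.
Converting to energy: 1.0464300 u × 931.5 MeV/u = 974.750 MeV
Dividing by A = 114 gives 8.550 MeV per nucleon.

8.550 MeV/nucleon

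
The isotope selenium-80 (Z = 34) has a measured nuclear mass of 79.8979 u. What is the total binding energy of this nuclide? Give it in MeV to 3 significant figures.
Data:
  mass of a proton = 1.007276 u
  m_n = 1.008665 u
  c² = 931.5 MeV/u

Mass of separated nucleons = 34(1.007276) + 46(1.008665) = 34.247384 + 46.398590 = 80.645974 u
Δm = 80.645974 − 79.8979 = 0.748074 u
Converting to energy: 0.748074 u × 931.5 MeV/u = 696.831 MeV

697 MeV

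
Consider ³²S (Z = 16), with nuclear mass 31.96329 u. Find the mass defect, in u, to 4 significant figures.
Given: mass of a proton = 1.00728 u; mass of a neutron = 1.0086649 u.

The nucleus contains 16 protons and 32 − 16 = 16 neutrons.
Mass of separated nucleons = 16(1.00728) + 16(1.0086649) = 16.11648 + 16.1386384 = 32.2551184 u
The mass defect is 32.2551184 − 31.96329 = 0.2918284 u.

0.2918 u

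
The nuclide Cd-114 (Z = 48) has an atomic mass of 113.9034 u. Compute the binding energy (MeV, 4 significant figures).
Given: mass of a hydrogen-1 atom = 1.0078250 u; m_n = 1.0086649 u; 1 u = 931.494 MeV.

The nucleus contains 48 protons and 114 − 48 = 66 neutrons.
Mass of separated nucleons = 48(1.0078250) + 66(1.0086649) = 48.3756000 + 66.5718834 = 114.9474834 u
Mass defect Δm = 114.9474834 − 113.9034 = 1.0440834 u
E_B = 1.0440834 × 931.494 = 972.557 MeV

972.6 MeV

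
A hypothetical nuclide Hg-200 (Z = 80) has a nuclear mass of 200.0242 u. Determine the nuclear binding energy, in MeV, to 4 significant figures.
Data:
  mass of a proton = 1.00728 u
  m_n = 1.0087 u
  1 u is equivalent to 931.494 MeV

1492 MeV

Z = 80, so N = A − Z = 200 − 80 = 120.
Total constituent mass: 80 × 1.00728 + 120 × 1.0087 = 201.62640 u
The mass defect is 201.62640 − 200.0242 = 1.60220 u.
Converting to energy: 1.60220 u × 931.494 MeV/u = 1492.44 MeV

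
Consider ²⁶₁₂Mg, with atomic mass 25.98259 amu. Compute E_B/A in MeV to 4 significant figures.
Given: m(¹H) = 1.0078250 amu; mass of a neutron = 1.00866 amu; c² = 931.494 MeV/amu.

Mass of separated nucleons = 12(1.0078250) + 14(1.00866) = 12.0939000 + 14.12124 = 26.2151400 amu
The mass defect is 26.2151400 − 25.98259 = 0.2325500 amu.
Converting to energy: 0.2325500 amu × 931.494 MeV/amu = 216.6189 MeV
BE/A = 216.6189 MeV / 26 = 8.331 MeV/nucleon

8.331 MeV/nucleon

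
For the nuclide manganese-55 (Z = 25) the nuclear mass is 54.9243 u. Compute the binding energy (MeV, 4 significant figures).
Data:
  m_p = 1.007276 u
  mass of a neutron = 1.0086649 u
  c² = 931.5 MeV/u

482.1 MeV

Z = 25, so N = A − Z = 55 − 25 = 30.
Σm = 25·m_p + 30·m_n = 25.181900 + 30.2599470 = 55.4418470 u
Δm = 55.4418470 − 54.9243 = 0.5175470 u
E_B = 0.5175470 × 931.5 = 482.095 MeV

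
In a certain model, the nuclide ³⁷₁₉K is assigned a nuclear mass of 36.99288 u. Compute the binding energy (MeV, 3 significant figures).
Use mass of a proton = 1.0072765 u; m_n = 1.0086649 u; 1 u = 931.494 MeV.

281 MeV

Total constituent mass: 19 × 1.0072765 + 18 × 1.0086649 = 37.2942217 u
Δm = 37.2942217 − 36.99288 = 0.3013417 u
Converting to energy: 0.3013417 u × 931.494 MeV/u = 280.698 MeV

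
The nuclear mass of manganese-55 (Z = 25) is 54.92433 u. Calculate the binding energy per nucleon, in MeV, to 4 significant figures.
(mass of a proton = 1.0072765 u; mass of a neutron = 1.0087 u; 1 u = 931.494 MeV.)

8.783 MeV/nucleon

Z = 25, so N = A − Z = 55 − 25 = 30.
Mass of separated nucleons = 25(1.0072765) + 30(1.0087) = 25.1819125 + 30.2610 = 55.4429125 u
Mass defect Δm = 55.4429125 − 54.92433 = 0.5185825 u
Binding energy = Δm·c² = 0.5185825 × 931.494 MeV/u = 483.056 MeV
Dividing by A = 55 gives 8.783 MeV per nucleon.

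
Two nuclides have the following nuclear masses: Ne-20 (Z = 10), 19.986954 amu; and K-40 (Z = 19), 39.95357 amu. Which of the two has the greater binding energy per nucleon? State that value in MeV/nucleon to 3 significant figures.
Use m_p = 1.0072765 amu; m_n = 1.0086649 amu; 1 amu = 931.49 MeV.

Ne-20: Σm = 10(1.0072765) + 10(1.0086649) = 20.1594140 amu; Δm = 0.1724600 amu; E_B = 160.64 MeV; E_B/A = 8.032 MeV
K-40: Σm = 19(1.0072765) + 21(1.0086649) = 40.3202164 amu; Δm = 0.3666464 amu; E_B = 341.53 MeV; E_B/A = 8.538 MeV
K-40 has the higher binding energy per nucleon, so it is the more tightly bound nucleus.

K-40; 8.54 MeV/nucleon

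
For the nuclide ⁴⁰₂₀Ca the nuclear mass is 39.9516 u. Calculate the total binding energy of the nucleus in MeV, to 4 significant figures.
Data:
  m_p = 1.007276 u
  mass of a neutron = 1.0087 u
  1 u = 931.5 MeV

Σm = 20·m_p + 20·m_n = 20.145520 + 20.1740 = 40.319520 u
Δm = 40.319520 − 39.9516 = 0.367920 u
E_B = 0.367920 × 931.5 = 342.717 MeV

342.7 MeV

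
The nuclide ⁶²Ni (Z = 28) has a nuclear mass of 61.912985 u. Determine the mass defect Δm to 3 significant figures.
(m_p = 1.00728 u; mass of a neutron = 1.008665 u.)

Σm = 28·m_p + 34·m_n = 28.20384 + 34.294610 = 62.498450 u
Mass defect Δm = 62.498450 − 61.912985 = 0.585465 u

0.585 u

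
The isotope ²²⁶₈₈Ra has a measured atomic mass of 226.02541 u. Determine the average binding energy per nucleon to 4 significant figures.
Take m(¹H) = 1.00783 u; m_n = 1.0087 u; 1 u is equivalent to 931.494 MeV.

7.684 MeV/nucleon

Z = 88, so N = A − Z = 226 − 88 = 138.
Σm = 88·m(¹H) + 138·m_n = 88.68904 + 139.2006 = 227.88964 u
The mass defect is 227.88964 − 226.02541 = 1.86423 u.
E_B = 1.86423 × 931.494 = 1736.52 MeV
BE/A = 1736.52 MeV / 226 = 7.684 MeV/nucleon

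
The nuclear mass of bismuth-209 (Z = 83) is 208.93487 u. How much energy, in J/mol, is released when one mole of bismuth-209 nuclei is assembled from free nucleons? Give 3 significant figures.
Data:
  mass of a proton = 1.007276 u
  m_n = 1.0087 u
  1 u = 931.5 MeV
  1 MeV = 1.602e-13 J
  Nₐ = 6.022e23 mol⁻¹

1.59e+14 J/mol

Total constituent mass: 83 × 1.007276 + 126 × 1.0087 = 210.700108 u
Mass defect Δm = 210.700108 − 208.93487 = 1.765238 u
Converting to energy: 1.765238 u × 931.5 MeV/u = 1644.32 MeV
Per nucleus in joules: 1644.32 MeV × 1.602e-13 J/MeV = 2.6342e-10 J
Per mole: 2.6342e-10 J × 6.022e23 mol⁻¹ = 1.5863e+14 J/mol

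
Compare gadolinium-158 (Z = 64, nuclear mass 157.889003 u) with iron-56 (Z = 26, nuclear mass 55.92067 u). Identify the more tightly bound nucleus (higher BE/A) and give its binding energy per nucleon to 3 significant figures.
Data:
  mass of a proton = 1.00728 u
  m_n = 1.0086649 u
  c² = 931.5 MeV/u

iron-56; 8.79 MeV/nucleon

gadolinium-158: Σm = 64(1.00728) + 94(1.0086649) = 159.2804206 u; Δm = 1.3914176 u; E_B = 1296.1 MeV; E_B/A = 8.203 MeV
iron-56: Σm = 26(1.00728) + 30(1.0086649) = 56.4492270 u; Δm = 0.5285570 u; E_B = 492.35 MeV; E_B/A = 8.792 MeV
iron-56 has the higher binding energy per nucleon, so it is the more tightly bound nucleus.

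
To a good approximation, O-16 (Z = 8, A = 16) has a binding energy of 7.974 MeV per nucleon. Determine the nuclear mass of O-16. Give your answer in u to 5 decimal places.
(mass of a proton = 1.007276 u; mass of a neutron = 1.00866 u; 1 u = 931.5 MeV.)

Total binding energy = 16 × 7.974 = 127.584 MeV
Mass defect = 127.584 MeV / (931.5 MeV/u) = 0.1369662 u
Constituent mass = 8(1.007276) + 8(1.00866) = 16.127488 u
Nuclear mass = 16.127488 − 0.1369662 = 15.9905218 u ≈ 15.99052 u (to 5 decimal places)

15.99052 u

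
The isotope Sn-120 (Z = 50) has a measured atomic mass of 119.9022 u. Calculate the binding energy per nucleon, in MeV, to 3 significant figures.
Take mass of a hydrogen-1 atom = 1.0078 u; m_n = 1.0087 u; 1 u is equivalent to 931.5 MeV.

Mass of separated nucleons = 50(1.0078) + 70(1.0087) = 50.3900 + 70.6090 = 120.9990 u
Δm = 120.9990 − 119.9022 = 1.0968 u
Binding energy = Δm·c² = 1.0968 × 931.5 MeV/u = 1021.67 MeV
Dividing by A = 120 gives 8.514 MeV per nucleon.

8.51 MeV/nucleon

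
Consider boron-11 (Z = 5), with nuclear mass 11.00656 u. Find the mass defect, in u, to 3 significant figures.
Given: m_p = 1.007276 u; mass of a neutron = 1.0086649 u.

0.0818 u

With 5 protons and 6 neutrons (A = 11):
Σm = 5·m_p + 6·m_n = 5.036380 + 6.0519894 = 11.0883694 u
Mass defect Δm = 11.0883694 − 11.00656 = 0.0818094 u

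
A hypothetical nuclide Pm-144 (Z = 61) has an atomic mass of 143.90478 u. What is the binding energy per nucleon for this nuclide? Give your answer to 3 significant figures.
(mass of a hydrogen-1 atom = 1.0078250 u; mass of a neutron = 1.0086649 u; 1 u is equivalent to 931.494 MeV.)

8.36 MeV/nucleon

Σm = 61·m(¹H) + 83·m_n = 61.4773250 + 83.7191867 = 145.1965117 u
Mass defect Δm = 145.1965117 − 143.90478 = 1.2917317 u
Converting to energy: 1.2917317 u × 931.494 MeV/u = 1203.24 MeV
Per nucleon: 1203.24 / 144 = 8.356 MeV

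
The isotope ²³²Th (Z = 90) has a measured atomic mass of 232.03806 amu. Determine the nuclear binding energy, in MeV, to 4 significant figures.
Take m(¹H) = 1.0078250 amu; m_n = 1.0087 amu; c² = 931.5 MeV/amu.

1771 MeV

Total constituent mass: 90 × 1.0078250 + 142 × 1.0087 = 233.9396500 amu
Δm = 233.9396500 − 232.03806 = 1.9015900 amu
Converting to energy: 1.9015900 amu × 931.5 MeV/amu = 1771.33 MeV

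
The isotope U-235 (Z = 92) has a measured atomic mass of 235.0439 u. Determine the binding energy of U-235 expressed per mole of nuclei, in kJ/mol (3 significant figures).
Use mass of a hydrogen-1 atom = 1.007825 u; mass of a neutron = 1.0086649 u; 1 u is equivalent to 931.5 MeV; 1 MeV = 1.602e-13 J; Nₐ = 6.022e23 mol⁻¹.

Z = 92, so N = A − Z = 235 − 92 = 143.
Total constituent mass: 92 × 1.007825 + 143 × 1.0086649 = 236.9589807 u
Mass defect Δm = 236.9589807 − 235.0439 = 1.9150807 u
Converting to energy: 1.9150807 u × 931.5 MeV/u = 1783.90 MeV
Per nucleus in joules: 1783.90 MeV × 1.602e-13 J/MeV = 2.8578e-10 J
Per mole: 2.8578e-10 J × 6.022e23 mol⁻¹ = 1.7210e+14 J/mol

1.72e+11 kJ/mol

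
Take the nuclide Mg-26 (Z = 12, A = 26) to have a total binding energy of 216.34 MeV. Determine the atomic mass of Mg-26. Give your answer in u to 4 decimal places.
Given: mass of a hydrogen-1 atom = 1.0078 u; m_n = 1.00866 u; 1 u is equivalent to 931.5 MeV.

Mass defect = 216.34 MeV / (931.5 MeV/u) = 0.232249 u
Constituent mass = 12(1.0078) + 14(1.00866) = 26.21484 u
Atomic mass = 26.21484 − 0.232249 = 25.982591 u ≈ 25.9826 u (to 4 decimal places)

25.9826 u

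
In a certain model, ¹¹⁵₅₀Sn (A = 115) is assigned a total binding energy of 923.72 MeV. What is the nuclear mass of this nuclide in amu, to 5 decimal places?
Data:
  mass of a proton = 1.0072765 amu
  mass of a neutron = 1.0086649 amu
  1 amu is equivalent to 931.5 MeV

Mass defect = 923.72 MeV / (931.5 MeV/amu) = 0.9916479 amu
Constituent mass = 50(1.0072765) + 65(1.0086649) = 115.9270435 amu
Nuclear mass = 115.9270435 − 0.9916479 = 114.9353956 amu ≈ 114.93540 amu (to 5 decimal places)

114.93540 amu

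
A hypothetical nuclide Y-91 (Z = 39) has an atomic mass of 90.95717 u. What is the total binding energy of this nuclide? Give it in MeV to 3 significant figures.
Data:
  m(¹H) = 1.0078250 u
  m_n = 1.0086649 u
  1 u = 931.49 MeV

Total constituent mass: 39 × 1.0078250 + 52 × 1.0086649 = 91.7557498 u
Mass defect Δm = 91.7557498 − 90.95717 = 0.7985798 u
Converting to energy: 0.7985798 u × 931.49 MeV/u = 743.869 MeV

744 MeV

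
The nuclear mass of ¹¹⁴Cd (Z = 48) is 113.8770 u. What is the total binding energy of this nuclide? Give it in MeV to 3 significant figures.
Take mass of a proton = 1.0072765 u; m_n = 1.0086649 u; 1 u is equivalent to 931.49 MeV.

The nucleus contains 48 protons and 114 − 48 = 66 neutrons.
Σm = 48·m_p + 66·m_n = 48.3492720 + 66.5718834 = 114.9211554 u
The mass defect is 114.9211554 − 113.8770 = 1.0441554 u.
Converting to energy: 1.0441554 u × 931.49 MeV/u = 972.620 MeV

973 MeV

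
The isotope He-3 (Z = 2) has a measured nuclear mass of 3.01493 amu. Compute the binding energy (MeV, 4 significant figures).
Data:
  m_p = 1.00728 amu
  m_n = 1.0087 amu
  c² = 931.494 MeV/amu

7.759 MeV

The nucleus contains 2 protons and 3 − 2 = 1 neutrons.
Total constituent mass: 2 × 1.00728 + 1 × 1.0087 = 3.02326 amu
The mass defect is 3.02326 − 3.01493 = 0.00833 amu.
E_B = 0.00833 × 931.494 = 7.75935 MeV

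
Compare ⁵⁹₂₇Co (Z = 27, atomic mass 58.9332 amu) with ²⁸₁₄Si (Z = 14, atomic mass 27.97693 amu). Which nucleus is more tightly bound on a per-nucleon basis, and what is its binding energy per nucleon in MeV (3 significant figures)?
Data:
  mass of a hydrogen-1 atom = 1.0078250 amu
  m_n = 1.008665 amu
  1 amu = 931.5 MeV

⁵⁹₂₇Co: Σm = 27(1.0078250) + 32(1.008665) = 59.4885550 amu; Δm = 0.5553550 amu; E_B = 517.31 MeV; E_B/A = 8.768 MeV
²⁸₁₄Si: Σm = 14(1.0078250) + 14(1.008665) = 28.2308600 amu; Δm = 0.2539300 amu; E_B = 236.54 MeV; E_B/A = 8.448 MeV
⁵⁹₂₇Co has the higher binding energy per nucleon, so it is the more tightly bound nucleus.

⁵⁹₂₇Co; 8.77 MeV/nucleon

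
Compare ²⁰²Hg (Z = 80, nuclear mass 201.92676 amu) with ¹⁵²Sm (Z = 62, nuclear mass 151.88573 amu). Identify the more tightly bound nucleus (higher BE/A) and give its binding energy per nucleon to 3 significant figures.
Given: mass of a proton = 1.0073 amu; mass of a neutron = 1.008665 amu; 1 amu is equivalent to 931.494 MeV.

²⁰²Hg: Σm = 80(1.0073) + 122(1.008665) = 203.641130 amu; Δm = 1.714370 amu; E_B = 1596.93 MeV; E_B/A = 7.906 MeV
¹⁵²Sm: Σm = 62(1.0073) + 90(1.008665) = 153.232450 amu; Δm = 1.346720 amu; E_B = 1254.5 MeV; E_B/A = 8.253 MeV
¹⁵²Sm has the higher binding energy per nucleon, so it is the more tightly bound nucleus.

¹⁵²Sm; 8.25 MeV/nucleon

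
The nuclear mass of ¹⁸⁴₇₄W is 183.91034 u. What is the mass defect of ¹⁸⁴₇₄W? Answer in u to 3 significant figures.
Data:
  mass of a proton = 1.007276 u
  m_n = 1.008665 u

With 74 protons and 110 neutrons (A = 184):
Mass of separated nucleons = 74(1.007276) + 110(1.008665) = 74.538424 + 110.953150 = 185.491574 u
Δm = 185.491574 − 183.91034 = 1.581234 u

1.58 u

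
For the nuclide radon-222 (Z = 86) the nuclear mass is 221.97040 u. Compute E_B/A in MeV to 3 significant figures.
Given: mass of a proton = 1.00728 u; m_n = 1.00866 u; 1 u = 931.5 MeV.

Z = 86, so N = A − Z = 222 − 86 = 136.
Total constituent mass: 86 × 1.00728 + 136 × 1.00866 = 223.80384 u
The mass defect is 223.80384 − 221.97040 = 1.83344 u.
Converting to energy: 1.83344 u × 931.5 MeV/u = 1707.85 MeV
Per nucleon: 1707.85 / 222 = 7.693 MeV

7.69 MeV/nucleon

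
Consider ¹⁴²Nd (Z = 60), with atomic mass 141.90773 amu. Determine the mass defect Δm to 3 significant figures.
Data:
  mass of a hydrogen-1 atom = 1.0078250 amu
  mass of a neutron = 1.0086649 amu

The nucleus contains 60 protons and 142 − 60 = 82 neutrons.
Mass of separated nucleons = 60(1.0078250) + 82(1.0086649) = 60.4695000 + 82.7105218 = 143.1800218 amu
The mass defect is 143.1800218 − 141.90773 = 1.2722918 amu.

1.27 amu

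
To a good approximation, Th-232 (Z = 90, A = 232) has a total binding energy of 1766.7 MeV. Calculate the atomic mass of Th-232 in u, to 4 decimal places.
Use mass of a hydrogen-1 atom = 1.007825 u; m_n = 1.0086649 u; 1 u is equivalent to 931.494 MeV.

232.0380 u

Mass defect = 1766.7 MeV / (931.494 MeV/u) = 1.896631 u
Constituent mass = 90(1.007825) + 142(1.0086649) = 233.9346658 u
Atomic mass = 233.9346658 − 1.896631 = 232.0380348 u ≈ 232.0380 u (to 4 decimal places)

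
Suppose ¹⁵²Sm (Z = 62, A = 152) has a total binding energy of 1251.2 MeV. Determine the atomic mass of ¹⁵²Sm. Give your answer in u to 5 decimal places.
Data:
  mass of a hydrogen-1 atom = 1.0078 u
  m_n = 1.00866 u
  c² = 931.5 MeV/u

Mass defect = 1251.2 MeV / (931.5 MeV/u) = 1.3432099 u
Constituent mass = 62(1.0078) + 90(1.00866) = 153.26300 u
Atomic mass = 153.26300 − 1.3432099 = 151.9197901 u ≈ 151.91979 u (to 5 decimal places)

151.91979 u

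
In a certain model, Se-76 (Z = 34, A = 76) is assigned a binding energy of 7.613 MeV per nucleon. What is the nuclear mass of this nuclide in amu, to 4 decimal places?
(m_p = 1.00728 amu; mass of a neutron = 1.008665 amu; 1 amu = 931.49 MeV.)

75.9903 amu

Total binding energy = 76 × 7.613 = 578.588 MeV
Mass defect = 578.588 MeV / (931.49 MeV/amu) = 0.621142 amu
Constituent mass = 34(1.00728) + 42(1.008665) = 76.611450 amu
Nuclear mass = 76.611450 − 0.621142 = 75.990308 amu ≈ 75.9903 amu (to 4 decimal places)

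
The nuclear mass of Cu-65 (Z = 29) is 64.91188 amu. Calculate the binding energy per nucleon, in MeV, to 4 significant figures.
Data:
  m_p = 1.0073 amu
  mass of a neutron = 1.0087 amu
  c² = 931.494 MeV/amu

Σm = 29·m_p + 36·m_n = 29.2117 + 36.3132 = 65.5249 amu
The mass defect is 65.5249 − 64.91188 = 0.61302 amu.
Binding energy = Δm·c² = 0.61302 × 931.494 MeV/amu = 571.024 MeV
Per nucleon: 571.024 / 65 = 8.785 MeV

8.785 MeV/nucleon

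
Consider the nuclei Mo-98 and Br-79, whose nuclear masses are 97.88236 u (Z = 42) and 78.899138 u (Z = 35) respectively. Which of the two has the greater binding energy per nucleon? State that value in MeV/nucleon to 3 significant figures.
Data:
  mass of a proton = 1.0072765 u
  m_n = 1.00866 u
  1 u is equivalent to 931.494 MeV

Mo-98: Σm = 42(1.0072765) + 56(1.00866) = 98.7905730 u; Δm = 0.9082130 u; E_B = 845.99 MeV; E_B/A = 8.633 MeV
Br-79: Σm = 35(1.0072765) + 44(1.00866) = 79.6357175 u; Δm = 0.7365795 u; E_B = 686.12 MeV; E_B/A = 8.685 MeV
Br-79 has the higher binding energy per nucleon, so it is the more tightly bound nucleus.

Br-79; 8.69 MeV/nucleon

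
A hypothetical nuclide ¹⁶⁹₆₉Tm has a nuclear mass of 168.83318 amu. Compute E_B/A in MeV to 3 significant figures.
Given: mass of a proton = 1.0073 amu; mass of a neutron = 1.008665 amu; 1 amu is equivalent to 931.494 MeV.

8.47 MeV/nucleon

With 69 protons and 100 neutrons (A = 169):
Total constituent mass: 69 × 1.0073 + 100 × 1.008665 = 170.370200 amu
The mass defect is 170.370200 − 168.83318 = 1.537020 amu.
Converting to energy: 1.537020 amu × 931.494 MeV/amu = 1431.72 MeV
Dividing by A = 169 gives 8.472 MeV per nucleon.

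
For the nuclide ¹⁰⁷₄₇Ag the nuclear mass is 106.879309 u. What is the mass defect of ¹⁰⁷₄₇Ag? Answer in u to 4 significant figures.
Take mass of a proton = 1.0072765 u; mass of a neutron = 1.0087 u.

0.9847 u

Mass of separated nucleons = 47(1.0072765) + 60(1.0087) = 47.3419955 + 60.5220 = 107.8639955 u
The mass defect is 107.8639955 − 106.879309 = 0.9846865 u.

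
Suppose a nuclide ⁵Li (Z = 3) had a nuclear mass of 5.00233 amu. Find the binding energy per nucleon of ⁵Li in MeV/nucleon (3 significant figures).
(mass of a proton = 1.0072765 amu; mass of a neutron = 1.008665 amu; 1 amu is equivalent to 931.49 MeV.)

6.86 MeV/nucleon

The nucleus contains 3 protons and 5 − 3 = 2 neutrons.
Σm = 3·m_p + 2·m_n = 3.0218295 + 2.017330 = 5.0391595 amu
The mass defect is 5.0391595 − 5.00233 = 0.0368295 amu.
Binding energy = Δm·c² = 0.0368295 × 931.49 MeV/amu = 34.3063 MeV
Per nucleon: 34.3063 / 5 = 6.861 MeV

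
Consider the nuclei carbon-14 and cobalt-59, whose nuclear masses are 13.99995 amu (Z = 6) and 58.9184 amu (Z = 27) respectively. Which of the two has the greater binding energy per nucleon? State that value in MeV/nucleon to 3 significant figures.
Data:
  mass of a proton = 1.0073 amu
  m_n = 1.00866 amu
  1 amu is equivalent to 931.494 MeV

cobalt-59; 8.78 MeV/nucleon

carbon-14: Σm = 6(1.0073) + 8(1.00866) = 14.11308 amu; Δm = 0.11313 amu; E_B = 105.38 MeV; E_B/A = 7.527 MeV
cobalt-59: Σm = 27(1.0073) + 32(1.00866) = 59.47422 amu; Δm = 0.55582 amu; E_B = 517.74 MeV; E_B/A = 8.775 MeV
cobalt-59 has the higher binding energy per nucleon, so it is the more tightly bound nucleus.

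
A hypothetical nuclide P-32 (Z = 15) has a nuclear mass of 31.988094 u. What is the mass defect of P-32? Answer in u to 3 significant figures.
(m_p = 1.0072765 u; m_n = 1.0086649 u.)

0.268 u

Total constituent mass: 15 × 1.0072765 + 17 × 1.0086649 = 32.2564508 u
Δm = 32.2564508 − 31.988094 = 0.2683568 u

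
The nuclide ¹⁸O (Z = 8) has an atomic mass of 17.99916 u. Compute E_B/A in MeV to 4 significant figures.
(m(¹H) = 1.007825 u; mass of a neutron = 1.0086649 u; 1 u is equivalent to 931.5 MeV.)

7.767 MeV/nucleon

With 8 protons and 10 neutrons (A = 18):
Total constituent mass: 8 × 1.007825 + 10 × 1.0086649 = 18.1492490 u
Δm = 18.1492490 − 17.99916 = 0.1500890 u
Converting to energy: 0.1500890 u × 931.5 MeV/u = 139.808 MeV
Per nucleon: 139.808 / 18 = 7.767 MeV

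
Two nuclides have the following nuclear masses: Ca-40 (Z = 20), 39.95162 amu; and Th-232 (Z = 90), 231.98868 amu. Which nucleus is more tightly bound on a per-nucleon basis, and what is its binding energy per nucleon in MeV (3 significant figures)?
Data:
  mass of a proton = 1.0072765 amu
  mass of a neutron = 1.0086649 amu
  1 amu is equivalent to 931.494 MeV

Ca-40; 8.55 MeV/nucleon

Ca-40: Σm = 20(1.0072765) + 20(1.0086649) = 40.3188280 amu; Δm = 0.3672080 amu; E_B = 342.05 MeV; E_B/A = 8.551 MeV
Th-232: Σm = 90(1.0072765) + 142(1.0086649) = 233.8853008 amu; Δm = 1.8966208 amu; E_B = 1766.7 MeV; E_B/A = 7.615 MeV
Ca-40 has the higher binding energy per nucleon, so it is the more tightly bound nucleus.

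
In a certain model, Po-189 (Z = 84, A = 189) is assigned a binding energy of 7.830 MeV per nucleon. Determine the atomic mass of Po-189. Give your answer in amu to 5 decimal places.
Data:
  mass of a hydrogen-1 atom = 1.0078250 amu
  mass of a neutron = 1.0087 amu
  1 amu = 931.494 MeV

Total binding energy = 189 × 7.830 = 1479.870 MeV
Mass defect = 1479.870 MeV / (931.494 MeV/amu) = 1.5887059 amu
Constituent mass = 84(1.0078250) + 105(1.0087) = 190.5708000 amu
Atomic mass = 190.5708000 − 1.5887059 = 188.9820941 amu ≈ 188.98209 amu (to 5 decimal places)

188.98209 amu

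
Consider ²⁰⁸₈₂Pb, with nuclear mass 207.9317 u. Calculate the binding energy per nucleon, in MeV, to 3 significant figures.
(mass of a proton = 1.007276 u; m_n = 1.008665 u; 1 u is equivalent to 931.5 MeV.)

7.87 MeV/nucleon

Total constituent mass: 82 × 1.007276 + 126 × 1.008665 = 209.688422 u
The mass defect is 209.688422 − 207.9317 = 1.756722 u.
E_B = 1.756722 × 931.5 = 1636.39 MeV
Dividing by A = 208 gives 7.867 MeV per nucleon.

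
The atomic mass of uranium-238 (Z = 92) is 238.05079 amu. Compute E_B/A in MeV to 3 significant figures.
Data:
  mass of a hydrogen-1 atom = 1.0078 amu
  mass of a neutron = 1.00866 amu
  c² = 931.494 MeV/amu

7.56 MeV/nucleon

With 92 protons and 146 neutrons (A = 238):
Mass of separated nucleons = 92(1.0078) + 146(1.00866) = 92.7176 + 147.26436 = 239.98196 amu
The mass defect is 239.98196 − 238.05079 = 1.93117 amu.
E_B = 1.93117 × 931.494 = 1798.87 MeV
BE/A = 1798.87 MeV / 238 = 7.558 MeV/nucleon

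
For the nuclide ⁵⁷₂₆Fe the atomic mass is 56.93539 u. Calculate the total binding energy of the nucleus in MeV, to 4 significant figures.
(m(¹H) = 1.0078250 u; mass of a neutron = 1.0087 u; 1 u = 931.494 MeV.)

500.9 MeV

Mass of separated nucleons = 26(1.0078250) + 31(1.0087) = 26.2034500 + 31.2697 = 57.4731500 u
Δm = 57.4731500 − 56.93539 = 0.5377600 u
E_B = 0.5377600 × 931.494 = 500.920 MeV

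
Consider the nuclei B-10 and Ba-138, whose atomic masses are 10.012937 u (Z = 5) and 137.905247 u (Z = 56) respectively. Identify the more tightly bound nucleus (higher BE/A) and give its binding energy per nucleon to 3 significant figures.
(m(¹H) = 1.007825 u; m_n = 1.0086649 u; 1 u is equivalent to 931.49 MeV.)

Ba-138; 8.39 MeV/nucleon

B-10: Σm = 5(1.007825) + 5(1.0086649) = 10.0824495 u; Δm = 0.0695125 u; E_B = 64.750 MeV; E_B/A = 6.475 MeV
Ba-138: Σm = 56(1.007825) + 82(1.0086649) = 139.1487218 u; Δm = 1.2434748 u; E_B = 1158.3 MeV; E_B/A = 8.393 MeV
Ba-138 has the higher binding energy per nucleon, so it is the more tightly bound nucleus.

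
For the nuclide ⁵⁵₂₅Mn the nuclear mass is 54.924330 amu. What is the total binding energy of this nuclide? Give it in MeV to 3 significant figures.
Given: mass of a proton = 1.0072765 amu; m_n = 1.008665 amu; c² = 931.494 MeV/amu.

Σm = 25·m_p + 30·m_n = 25.1819125 + 30.259950 = 55.4418625 amu
The mass defect is 55.4418625 − 54.924330 = 0.5175325 amu.
Binding energy = Δm·c² = 0.5175325 × 931.494 MeV/amu = 482.078 MeV

482 MeV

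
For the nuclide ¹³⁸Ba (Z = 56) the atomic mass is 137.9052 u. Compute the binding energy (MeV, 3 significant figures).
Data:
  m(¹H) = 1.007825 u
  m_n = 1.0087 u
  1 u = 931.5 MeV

The nucleus contains 56 protons and 138 − 56 = 82 neutrons.
Σm = 56·m(¹H) + 82·m_n = 56.438200 + 82.7134 = 139.151600 u
Δm = 139.151600 − 137.9052 = 1.246400 u
E_B = 1.246400 × 931.5 = 1161.02 MeV

1160 MeV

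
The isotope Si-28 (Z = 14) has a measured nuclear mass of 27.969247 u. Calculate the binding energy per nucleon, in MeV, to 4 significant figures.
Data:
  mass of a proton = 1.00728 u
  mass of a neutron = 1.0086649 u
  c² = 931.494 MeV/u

8.449 MeV/nucleon

With 14 protons and 14 neutrons (A = 28):
Σm = 14·m_p + 14·m_n = 14.10192 + 14.1213086 = 28.2232286 u
The mass defect is 28.2232286 − 27.969247 = 0.2539816 u.
Converting to energy: 0.2539816 u × 931.494 MeV/u = 236.582 MeV
Dividing by A = 28 gives 8.449 MeV per nucleon.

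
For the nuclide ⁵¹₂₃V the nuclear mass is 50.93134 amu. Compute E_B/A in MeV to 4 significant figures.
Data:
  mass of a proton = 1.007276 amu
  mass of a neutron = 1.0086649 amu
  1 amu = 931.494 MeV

Z = 23, so N = A − Z = 51 − 23 = 28.
Total constituent mass: 23 × 1.007276 + 28 × 1.0086649 = 51.4099652 amu
Mass defect Δm = 51.4099652 − 50.93134 = 0.4786252 amu
Binding energy = Δm·c² = 0.4786252 × 931.494 MeV/amu = 445.837 MeV
Dividing by A = 51 gives 8.742 MeV per nucleon.

8.742 MeV/nucleon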